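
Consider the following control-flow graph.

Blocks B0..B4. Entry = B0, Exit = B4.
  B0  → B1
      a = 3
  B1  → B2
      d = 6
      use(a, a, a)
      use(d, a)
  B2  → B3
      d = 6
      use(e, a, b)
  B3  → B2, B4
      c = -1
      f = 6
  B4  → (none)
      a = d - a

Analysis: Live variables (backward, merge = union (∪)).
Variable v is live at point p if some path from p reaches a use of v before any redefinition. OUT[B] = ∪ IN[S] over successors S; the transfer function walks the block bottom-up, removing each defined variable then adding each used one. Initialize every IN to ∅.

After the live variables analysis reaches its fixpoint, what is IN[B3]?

Answer: {a, b, d, e}

Trace:
Per-block solution:
  B0: | IN={b, e} | OUT={a, b, e}
  B1: | IN={a, b, e} | OUT={a, b, e}
  B2: | IN={a, b, e} | OUT={a, b, d, e}
  B3: | IN={a, b, d, e} | OUT={a, b, d, e}
  B4: | IN={a, d} | OUT={}

Merge at B3: OUT[B3] = IN[B2] ⊔ IN[B4] = {a, b, d, e}
Applying B3's transfer function to that OUT value gives IN[B3] (row B3 above).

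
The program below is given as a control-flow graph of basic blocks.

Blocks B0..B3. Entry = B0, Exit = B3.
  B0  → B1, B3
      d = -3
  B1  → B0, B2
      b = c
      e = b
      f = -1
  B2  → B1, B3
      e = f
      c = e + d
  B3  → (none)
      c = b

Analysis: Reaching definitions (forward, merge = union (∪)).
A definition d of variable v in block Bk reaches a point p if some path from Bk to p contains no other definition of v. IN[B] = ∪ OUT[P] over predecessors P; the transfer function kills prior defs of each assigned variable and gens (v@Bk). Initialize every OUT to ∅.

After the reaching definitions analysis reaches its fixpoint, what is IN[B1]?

Fixpoint table:
  B0:   IN={b@B1, c@B2, d@B0, e@B1, f@B1}   OUT={b@B1, c@B2, d@B0, e@B1, f@B1}
  B1:   IN={b@B1, c@B2, d@B0, e@B1, e@B2, f@B1}   OUT={b@B1, c@B2, d@B0, e@B1, f@B1}
  B2:   IN={b@B1, c@B2, d@B0, e@B1, f@B1}   OUT={b@B1, c@B2, d@B0, e@B2, f@B1}
  B3:   IN={b@B1, c@B2, d@B0, e@B1, e@B2, f@B1}   OUT={b@B1, c@B3, d@B0, e@B1, e@B2, f@B1}

Merge at B1: IN[B1] = OUT[B0] ⊔ OUT[B2] = {b@B1, c@B2, d@B0, e@B1, e@B2, f@B1}

Answer: {b@B1, c@B2, d@B0, e@B1, e@B2, f@B1}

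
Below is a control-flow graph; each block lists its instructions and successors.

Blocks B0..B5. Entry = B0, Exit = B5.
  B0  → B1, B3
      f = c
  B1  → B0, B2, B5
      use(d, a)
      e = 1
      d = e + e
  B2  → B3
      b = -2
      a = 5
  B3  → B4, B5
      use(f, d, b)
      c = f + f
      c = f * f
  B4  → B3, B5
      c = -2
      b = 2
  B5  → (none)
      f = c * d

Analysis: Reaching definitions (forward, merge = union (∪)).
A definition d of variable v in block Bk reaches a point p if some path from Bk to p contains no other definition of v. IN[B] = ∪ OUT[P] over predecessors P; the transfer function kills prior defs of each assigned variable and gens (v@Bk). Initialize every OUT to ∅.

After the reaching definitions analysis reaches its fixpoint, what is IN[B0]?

Answer: {d@B1, e@B1, f@B0}

Derivation:
Per-block solution:
  B0:   IN={d@B1, e@B1, f@B0}   OUT={d@B1, e@B1, f@B0}
  B1:   IN={d@B1, e@B1, f@B0}   OUT={d@B1, e@B1, f@B0}
  B2:   IN={d@B1, e@B1, f@B0}   OUT={a@B2, b@B2, d@B1, e@B1, f@B0}
  B3:   IN={a@B2, b@B2, b@B4, c@B4, d@B1, e@B1, f@B0}   OUT={a@B2, b@B2, b@B4, c@B3, d@B1, e@B1, f@B0}
  B4:   IN={a@B2, b@B2, b@B4, c@B3, d@B1, e@B1, f@B0}   OUT={a@B2, b@B4, c@B4, d@B1, e@B1, f@B0}
  B5:   IN={a@B2, b@B2, b@B4, c@B3, c@B4, d@B1, e@B1, f@B0}   OUT={a@B2, b@B2, b@B4, c@B3, c@B4, d@B1, e@B1, f@B5}

Merge at B0 (entry node, so the boundary value {} is joined with the incoming edge(s)): IN[B0] = {} ⊔ OUT[B1] = {d@B1, e@B1, f@B0}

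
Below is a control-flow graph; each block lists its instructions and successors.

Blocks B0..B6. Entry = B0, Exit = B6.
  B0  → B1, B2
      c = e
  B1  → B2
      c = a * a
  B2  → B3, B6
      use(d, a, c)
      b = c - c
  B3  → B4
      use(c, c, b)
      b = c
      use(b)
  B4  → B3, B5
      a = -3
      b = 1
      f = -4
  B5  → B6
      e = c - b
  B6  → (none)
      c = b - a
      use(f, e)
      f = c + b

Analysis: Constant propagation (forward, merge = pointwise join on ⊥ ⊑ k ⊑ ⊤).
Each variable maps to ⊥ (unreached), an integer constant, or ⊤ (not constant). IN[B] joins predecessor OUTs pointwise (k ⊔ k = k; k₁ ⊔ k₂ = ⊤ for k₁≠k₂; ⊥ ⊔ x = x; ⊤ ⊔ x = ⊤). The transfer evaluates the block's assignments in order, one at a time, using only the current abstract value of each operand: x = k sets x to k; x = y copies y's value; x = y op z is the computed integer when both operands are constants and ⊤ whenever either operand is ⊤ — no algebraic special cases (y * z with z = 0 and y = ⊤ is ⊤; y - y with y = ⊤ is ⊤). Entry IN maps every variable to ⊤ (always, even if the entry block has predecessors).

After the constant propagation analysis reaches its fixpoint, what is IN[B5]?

Converged values:
  B0: | IN=(all ⊤) | OUT=(all ⊤)
  B1: | IN=(all ⊤) | OUT=(all ⊤)
  B2: | IN=(all ⊤) | OUT=(all ⊤)
  B3: | IN=(all ⊤) | OUT=(all ⊤)
  B4: | IN=(all ⊤) | OUT={a:-3, b:1, f:-4; rest ⊤}
  B5: | IN={a:-3, b:1, f:-4; rest ⊤} | OUT={a:-3, b:1, f:-4; rest ⊤}
  B6: | IN=(all ⊤) | OUT=(all ⊤)

Merge at B5: IN[B5] = OUT[B4] = {a: -3, b: 1, c: ⊤, d: ⊤, e: ⊤, f: -4}

Answer: {a: -3, b: 1, c: ⊤, d: ⊤, e: ⊤, f: -4}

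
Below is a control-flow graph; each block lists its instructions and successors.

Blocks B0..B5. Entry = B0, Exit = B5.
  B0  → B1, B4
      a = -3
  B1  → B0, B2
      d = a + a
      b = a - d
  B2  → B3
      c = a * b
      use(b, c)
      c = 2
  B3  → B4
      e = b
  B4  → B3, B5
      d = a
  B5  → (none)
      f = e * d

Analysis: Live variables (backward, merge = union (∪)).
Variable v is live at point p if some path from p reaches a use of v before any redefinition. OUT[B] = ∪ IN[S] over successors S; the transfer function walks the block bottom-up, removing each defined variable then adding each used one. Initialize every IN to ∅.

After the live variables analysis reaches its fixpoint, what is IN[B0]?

Per-block solution:
  B0:  IN={b, e}  OUT={a, b, e}
  B1:  IN={a, e}  OUT={a, b, e}
  B2:  IN={a, b}  OUT={a, b}
  B3:  IN={a, b}  OUT={a, b, e}
  B4:  IN={a, b, e}  OUT={a, b, d, e}
  B5:  IN={d, e}  OUT={}

Merge at B0: OUT[B0] = IN[B1] ⊔ IN[B4] = {a, b, e}
Applying B0's transfer function to that OUT value gives IN[B0] (row B0 above).

Answer: {b, e}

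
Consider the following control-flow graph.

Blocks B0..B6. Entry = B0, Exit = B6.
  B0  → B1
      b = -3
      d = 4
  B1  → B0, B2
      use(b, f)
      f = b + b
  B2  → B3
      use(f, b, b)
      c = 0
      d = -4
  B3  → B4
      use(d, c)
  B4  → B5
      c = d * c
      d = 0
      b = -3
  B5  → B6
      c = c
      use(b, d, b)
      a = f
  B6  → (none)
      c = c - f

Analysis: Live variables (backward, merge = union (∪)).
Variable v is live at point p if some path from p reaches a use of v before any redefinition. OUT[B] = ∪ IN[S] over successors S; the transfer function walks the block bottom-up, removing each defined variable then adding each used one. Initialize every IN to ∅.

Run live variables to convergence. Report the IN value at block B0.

Per-block solution:
  B0:   IN={f}   OUT={b, f}
  B1:   IN={b, f}   OUT={b, f}
  B2:   IN={b, f}   OUT={c, d, f}
  B3:   IN={c, d, f}   OUT={c, d, f}
  B4:   IN={c, d, f}   OUT={b, c, d, f}
  B5:   IN={b, c, d, f}   OUT={c, f}
  B6:   IN={c, f}   OUT={}

Merge at B0: OUT[B0] = IN[B1] = {b, f}
Applying B0's transfer function to that OUT value gives IN[B0] (row B0 above).

Answer: {f}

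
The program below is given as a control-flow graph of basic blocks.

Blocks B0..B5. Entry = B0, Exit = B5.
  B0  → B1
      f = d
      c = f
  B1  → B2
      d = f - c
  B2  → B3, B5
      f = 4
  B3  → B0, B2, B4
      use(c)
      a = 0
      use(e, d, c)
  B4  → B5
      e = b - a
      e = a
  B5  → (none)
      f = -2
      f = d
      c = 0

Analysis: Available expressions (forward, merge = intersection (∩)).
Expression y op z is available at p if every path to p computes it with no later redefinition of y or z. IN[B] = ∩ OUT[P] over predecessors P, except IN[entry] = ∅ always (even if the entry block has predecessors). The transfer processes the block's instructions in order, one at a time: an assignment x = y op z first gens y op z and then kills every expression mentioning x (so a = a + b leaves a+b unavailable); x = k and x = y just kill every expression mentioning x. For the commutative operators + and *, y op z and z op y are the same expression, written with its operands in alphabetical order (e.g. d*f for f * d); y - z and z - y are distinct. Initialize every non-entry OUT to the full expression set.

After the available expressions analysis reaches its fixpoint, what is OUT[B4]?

Converged values:
  B0:  IN={}  OUT={}
  B1:  IN={}  OUT={f-c}
  B2:  IN={}  OUT={}
  B3:  IN={}  OUT={}
  B4:  IN={}  OUT={b-a}
  B5:  IN={}  OUT={}

Merge at B4: IN[B4] = OUT[B3] = {}
Applying B4's transfer function to that IN value gives OUT[B4] (row B4 above).

Answer: {b-a}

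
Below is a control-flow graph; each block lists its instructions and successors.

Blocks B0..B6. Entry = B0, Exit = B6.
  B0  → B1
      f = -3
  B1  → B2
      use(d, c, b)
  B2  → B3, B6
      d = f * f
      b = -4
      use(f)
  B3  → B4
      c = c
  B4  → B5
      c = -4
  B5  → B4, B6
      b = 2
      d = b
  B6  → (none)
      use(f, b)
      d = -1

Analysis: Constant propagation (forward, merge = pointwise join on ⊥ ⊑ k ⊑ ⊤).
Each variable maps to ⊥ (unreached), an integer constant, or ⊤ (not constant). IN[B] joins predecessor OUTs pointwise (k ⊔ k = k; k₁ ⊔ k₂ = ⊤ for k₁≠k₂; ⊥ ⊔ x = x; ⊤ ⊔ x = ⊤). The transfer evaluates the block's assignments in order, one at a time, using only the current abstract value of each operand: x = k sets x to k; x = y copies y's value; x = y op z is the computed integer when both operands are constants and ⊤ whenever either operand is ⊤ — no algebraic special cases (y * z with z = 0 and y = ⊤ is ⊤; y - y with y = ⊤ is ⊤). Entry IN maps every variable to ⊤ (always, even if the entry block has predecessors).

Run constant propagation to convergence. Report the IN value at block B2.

Answer: {a: ⊤, b: ⊤, c: ⊤, d: ⊤, e: ⊤, f: -3}

Trace:
Fixpoint table:
  B0:   IN=(all ⊤)   OUT={f:-3; rest ⊤}
  B1:   IN={f:-3; rest ⊤}   OUT={f:-3; rest ⊤}
  B2:   IN={f:-3; rest ⊤}   OUT={b:-4, d:9, f:-3; rest ⊤}
  B3:   IN={b:-4, d:9, f:-3; rest ⊤}   OUT={b:-4, d:9, f:-3; rest ⊤}
  B4:   IN={f:-3; rest ⊤}   OUT={c:-4, f:-3; rest ⊤}
  B5:   IN={c:-4, f:-3; rest ⊤}   OUT={b:2, c:-4, d:2, f:-3; rest ⊤}
  B6:   IN={f:-3; rest ⊤}   OUT={d:-1, f:-3; rest ⊤}

Merge at B2: IN[B2] = OUT[B1] = {a: ⊤, b: ⊤, c: ⊤, d: ⊤, e: ⊤, f: -3}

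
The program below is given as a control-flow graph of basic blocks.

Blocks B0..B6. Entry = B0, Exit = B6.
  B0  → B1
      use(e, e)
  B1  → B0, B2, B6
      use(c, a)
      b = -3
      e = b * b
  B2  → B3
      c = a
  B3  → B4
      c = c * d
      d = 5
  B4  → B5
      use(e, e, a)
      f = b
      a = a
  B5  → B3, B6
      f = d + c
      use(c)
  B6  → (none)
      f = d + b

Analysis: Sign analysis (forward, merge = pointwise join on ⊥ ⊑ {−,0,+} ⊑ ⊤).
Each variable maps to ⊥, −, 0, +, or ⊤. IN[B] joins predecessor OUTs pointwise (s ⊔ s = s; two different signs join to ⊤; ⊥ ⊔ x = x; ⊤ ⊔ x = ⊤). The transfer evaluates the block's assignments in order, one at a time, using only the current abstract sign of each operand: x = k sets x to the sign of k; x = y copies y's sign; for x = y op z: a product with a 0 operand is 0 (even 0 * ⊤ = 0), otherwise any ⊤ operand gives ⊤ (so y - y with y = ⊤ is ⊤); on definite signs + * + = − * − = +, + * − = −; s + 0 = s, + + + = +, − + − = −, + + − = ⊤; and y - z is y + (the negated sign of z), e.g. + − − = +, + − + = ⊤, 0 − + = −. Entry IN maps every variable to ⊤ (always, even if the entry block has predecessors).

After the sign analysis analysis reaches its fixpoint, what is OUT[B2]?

Answer: {a: ⊤, b: -, c: ⊤, d: ⊤, e: +, f: ⊤}

Derivation:
Per-block solution:
  B0: | IN=(all ⊤) | OUT=(all ⊤)
  B1: | IN=(all ⊤) | OUT={b:-, e:+; rest ⊤}
  B2: | IN={b:-, e:+; rest ⊤} | OUT={b:-, e:+; rest ⊤}
  B3: | IN={b:-, e:+; rest ⊤} | OUT={b:-, d:+, e:+; rest ⊤}
  B4: | IN={b:-, d:+, e:+; rest ⊤} | OUT={b:-, d:+, e:+, f:-; rest ⊤}
  B5: | IN={b:-, d:+, e:+, f:-; rest ⊤} | OUT={b:-, d:+, e:+; rest ⊤}
  B6: | IN={b:-, e:+; rest ⊤} | OUT={b:-, e:+; rest ⊤}

Merge at B2: IN[B2] = OUT[B1] = {a: ⊤, b: -, c: ⊤, d: ⊤, e: +, f: ⊤}
Applying B2's transfer function to that IN value gives OUT[B2] (row B2 above).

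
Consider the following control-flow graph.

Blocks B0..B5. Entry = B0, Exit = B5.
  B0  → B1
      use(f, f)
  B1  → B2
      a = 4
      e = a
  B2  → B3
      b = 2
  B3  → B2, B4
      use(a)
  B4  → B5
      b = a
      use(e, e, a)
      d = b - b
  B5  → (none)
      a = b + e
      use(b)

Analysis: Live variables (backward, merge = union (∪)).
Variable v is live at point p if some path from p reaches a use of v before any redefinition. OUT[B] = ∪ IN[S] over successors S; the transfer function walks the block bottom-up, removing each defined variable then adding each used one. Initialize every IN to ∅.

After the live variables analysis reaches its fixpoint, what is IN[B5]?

Converged values:
  B0:  IN={f}  OUT={}
  B1:  IN={}  OUT={a, e}
  B2:  IN={a, e}  OUT={a, e}
  B3:  IN={a, e}  OUT={a, e}
  B4:  IN={a, e}  OUT={b, e}
  B5:  IN={b, e}  OUT={}

B5 is the boundary node: OUT[B5] = {}
Applying B5's transfer function to that OUT value gives IN[B5] (row B5 above).

Answer: {b, e}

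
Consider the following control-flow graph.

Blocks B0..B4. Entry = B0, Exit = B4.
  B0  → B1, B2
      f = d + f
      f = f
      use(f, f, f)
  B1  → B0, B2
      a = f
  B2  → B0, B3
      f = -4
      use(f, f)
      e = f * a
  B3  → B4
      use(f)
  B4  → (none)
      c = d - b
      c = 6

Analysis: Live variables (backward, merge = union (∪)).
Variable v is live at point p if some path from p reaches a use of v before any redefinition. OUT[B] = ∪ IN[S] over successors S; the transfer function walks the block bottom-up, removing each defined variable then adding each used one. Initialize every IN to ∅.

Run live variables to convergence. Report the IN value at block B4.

Fixpoint table:
  B0: | IN={a, b, d, f} | OUT={a, b, d, f}
  B1: | IN={b, d, f} | OUT={a, b, d, f}
  B2: | IN={a, b, d} | OUT={a, b, d, f}
  B3: | IN={b, d, f} | OUT={b, d}
  B4: | IN={b, d} | OUT={}

B4 is the boundary node: OUT[B4] = {}
Applying B4's transfer function to that OUT value gives IN[B4] (row B4 above).

Answer: {b, d}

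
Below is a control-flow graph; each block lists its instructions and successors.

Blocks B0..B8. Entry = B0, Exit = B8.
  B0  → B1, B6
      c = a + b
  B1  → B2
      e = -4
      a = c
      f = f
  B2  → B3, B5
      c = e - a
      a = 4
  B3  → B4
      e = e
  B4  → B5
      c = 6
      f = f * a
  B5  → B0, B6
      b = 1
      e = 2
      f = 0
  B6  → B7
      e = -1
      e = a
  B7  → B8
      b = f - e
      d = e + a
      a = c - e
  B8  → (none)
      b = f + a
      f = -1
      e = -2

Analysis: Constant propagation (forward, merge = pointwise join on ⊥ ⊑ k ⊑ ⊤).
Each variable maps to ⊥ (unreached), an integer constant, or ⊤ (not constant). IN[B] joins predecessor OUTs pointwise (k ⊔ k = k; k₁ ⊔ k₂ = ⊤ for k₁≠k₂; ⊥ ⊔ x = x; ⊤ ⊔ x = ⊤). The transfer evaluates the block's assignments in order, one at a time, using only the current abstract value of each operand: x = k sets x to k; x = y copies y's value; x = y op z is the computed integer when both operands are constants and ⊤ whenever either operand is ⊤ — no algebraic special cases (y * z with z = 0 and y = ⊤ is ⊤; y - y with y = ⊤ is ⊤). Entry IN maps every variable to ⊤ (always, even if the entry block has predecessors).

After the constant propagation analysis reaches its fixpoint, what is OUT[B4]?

Answer: {a: 4, b: ⊤, c: 6, d: ⊤, e: -4, f: ⊤}

Derivation:
Fixpoint table:
  B0:  IN=(all ⊤)  OUT=(all ⊤)
  B1:  IN=(all ⊤)  OUT={e:-4; rest ⊤}
  B2:  IN={e:-4; rest ⊤}  OUT={a:4, e:-4; rest ⊤}
  B3:  IN={a:4, e:-4; rest ⊤}  OUT={a:4, e:-4; rest ⊤}
  B4:  IN={a:4, e:-4; rest ⊤}  OUT={a:4, c:6, e:-4; rest ⊤}
  B5:  IN={a:4, e:-4; rest ⊤}  OUT={a:4, b:1, e:2, f:0; rest ⊤}
  B6:  IN=(all ⊤)  OUT=(all ⊤)
  B7:  IN=(all ⊤)  OUT=(all ⊤)
  B8:  IN=(all ⊤)  OUT={e:-2, f:-1; rest ⊤}

Merge at B4: IN[B4] = OUT[B3] = {a: 4, b: ⊤, c: ⊤, d: ⊤, e: -4, f: ⊤}
Applying B4's transfer function to that IN value gives OUT[B4] (row B4 above).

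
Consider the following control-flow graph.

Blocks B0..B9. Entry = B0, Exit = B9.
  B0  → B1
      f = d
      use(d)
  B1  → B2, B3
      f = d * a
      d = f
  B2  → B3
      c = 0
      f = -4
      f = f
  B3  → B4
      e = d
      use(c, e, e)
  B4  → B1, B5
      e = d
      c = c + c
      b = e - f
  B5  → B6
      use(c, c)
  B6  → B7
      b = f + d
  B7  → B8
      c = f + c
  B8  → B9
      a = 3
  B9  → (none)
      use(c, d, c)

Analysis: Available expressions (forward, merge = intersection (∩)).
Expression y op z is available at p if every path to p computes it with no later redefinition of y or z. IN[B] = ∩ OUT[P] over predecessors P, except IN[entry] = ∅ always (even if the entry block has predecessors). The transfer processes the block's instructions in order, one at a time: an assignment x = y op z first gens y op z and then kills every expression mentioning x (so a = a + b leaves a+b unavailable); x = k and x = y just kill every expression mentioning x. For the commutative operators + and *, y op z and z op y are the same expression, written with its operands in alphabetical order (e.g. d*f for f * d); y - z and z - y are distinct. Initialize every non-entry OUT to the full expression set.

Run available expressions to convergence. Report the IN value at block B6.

Answer: {e-f}

Trace:
Per-block solution:
  B0:   IN={}   OUT={}
  B1:   IN={}   OUT={}
  B2:   IN={}   OUT={}
  B3:   IN={}   OUT={}
  B4:   IN={}   OUT={e-f}
  B5:   IN={e-f}   OUT={e-f}
  B6:   IN={e-f}   OUT={d+f, e-f}
  B7:   IN={d+f, e-f}   OUT={d+f, e-f}
  B8:   IN={d+f, e-f}   OUT={d+f, e-f}
  B9:   IN={d+f, e-f}   OUT={d+f, e-f}

Merge at B6: IN[B6] = OUT[B5] = {e-f}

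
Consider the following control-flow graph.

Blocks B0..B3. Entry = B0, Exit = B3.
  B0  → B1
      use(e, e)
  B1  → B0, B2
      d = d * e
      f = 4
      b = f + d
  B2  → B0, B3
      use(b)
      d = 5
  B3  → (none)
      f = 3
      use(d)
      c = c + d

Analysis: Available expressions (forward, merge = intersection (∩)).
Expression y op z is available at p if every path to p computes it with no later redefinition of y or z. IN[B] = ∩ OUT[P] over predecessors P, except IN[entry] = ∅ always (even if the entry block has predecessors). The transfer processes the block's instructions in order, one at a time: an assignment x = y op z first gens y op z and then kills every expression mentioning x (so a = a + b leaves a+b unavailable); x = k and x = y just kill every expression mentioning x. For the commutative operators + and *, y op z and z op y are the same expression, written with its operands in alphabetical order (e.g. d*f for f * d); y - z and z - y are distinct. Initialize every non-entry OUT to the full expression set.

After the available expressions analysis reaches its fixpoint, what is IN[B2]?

Fixpoint table:
  B0: | IN={} | OUT={}
  B1: | IN={} | OUT={d+f}
  B2: | IN={d+f} | OUT={}
  B3: | IN={} | OUT={}

Merge at B2: IN[B2] = OUT[B1] = {d+f}

Answer: {d+f}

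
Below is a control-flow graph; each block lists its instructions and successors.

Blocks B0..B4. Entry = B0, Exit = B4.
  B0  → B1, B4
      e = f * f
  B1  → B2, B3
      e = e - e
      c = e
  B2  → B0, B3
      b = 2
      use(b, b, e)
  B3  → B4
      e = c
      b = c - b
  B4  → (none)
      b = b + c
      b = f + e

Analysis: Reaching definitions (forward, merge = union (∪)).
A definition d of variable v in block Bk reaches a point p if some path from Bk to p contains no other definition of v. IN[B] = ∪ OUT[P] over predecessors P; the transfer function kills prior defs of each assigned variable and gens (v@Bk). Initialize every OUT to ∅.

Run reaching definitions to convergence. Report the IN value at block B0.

Fixpoint table:
  B0:  IN={b@B2, c@B1, e@B1}  OUT={b@B2, c@B1, e@B0}
  B1:  IN={b@B2, c@B1, e@B0}  OUT={b@B2, c@B1, e@B1}
  B2:  IN={b@B2, c@B1, e@B1}  OUT={b@B2, c@B1, e@B1}
  B3:  IN={b@B2, c@B1, e@B1}  OUT={b@B3, c@B1, e@B3}
  B4:  IN={b@B2, b@B3, c@B1, e@B0, e@B3}  OUT={b@B4, c@B1, e@B0, e@B3}

Merge at B0 (entry node, so the boundary value {} is joined with the incoming edge(s)): IN[B0] = {} ⊔ OUT[B2] = {b@B2, c@B1, e@B1}

Answer: {b@B2, c@B1, e@B1}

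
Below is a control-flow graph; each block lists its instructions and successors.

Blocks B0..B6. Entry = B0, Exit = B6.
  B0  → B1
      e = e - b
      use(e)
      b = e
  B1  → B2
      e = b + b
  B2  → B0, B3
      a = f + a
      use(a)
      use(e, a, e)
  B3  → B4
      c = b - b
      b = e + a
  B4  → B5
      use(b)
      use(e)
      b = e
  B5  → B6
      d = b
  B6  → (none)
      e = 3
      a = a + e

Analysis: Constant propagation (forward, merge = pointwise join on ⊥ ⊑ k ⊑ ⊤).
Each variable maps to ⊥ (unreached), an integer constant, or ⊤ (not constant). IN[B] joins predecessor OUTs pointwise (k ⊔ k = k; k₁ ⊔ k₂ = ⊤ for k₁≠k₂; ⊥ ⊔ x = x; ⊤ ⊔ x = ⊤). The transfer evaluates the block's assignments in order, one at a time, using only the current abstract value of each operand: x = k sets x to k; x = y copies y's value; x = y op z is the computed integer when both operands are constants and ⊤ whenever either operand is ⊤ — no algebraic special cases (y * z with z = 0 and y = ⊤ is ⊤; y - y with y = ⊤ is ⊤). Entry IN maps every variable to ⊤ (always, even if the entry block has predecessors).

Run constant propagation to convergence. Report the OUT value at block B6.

Answer: {a: ⊤, b: ⊤, c: ⊤, d: ⊤, e: 3, f: ⊤}

Working:
Per-block solution:
  B0:   IN=(all ⊤)   OUT=(all ⊤)
  B1:   IN=(all ⊤)   OUT=(all ⊤)
  B2:   IN=(all ⊤)   OUT=(all ⊤)
  B3:   IN=(all ⊤)   OUT=(all ⊤)
  B4:   IN=(all ⊤)   OUT=(all ⊤)
  B5:   IN=(all ⊤)   OUT=(all ⊤)
  B6:   IN=(all ⊤)   OUT={e:3; rest ⊤}

Merge at B6: IN[B6] = OUT[B5] = {a: ⊤, b: ⊤, c: ⊤, d: ⊤, e: ⊤, f: ⊤}
Applying B6's transfer function to that IN value gives OUT[B6] (row B6 above).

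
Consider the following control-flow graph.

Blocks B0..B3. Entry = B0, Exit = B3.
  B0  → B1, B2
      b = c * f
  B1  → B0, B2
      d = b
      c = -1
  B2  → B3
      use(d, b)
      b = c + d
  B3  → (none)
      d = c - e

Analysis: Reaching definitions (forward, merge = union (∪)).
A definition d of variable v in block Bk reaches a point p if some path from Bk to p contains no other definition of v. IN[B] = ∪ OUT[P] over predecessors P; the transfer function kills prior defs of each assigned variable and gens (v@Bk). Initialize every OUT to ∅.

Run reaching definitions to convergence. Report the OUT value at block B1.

Fixpoint table:
  B0:   IN={b@B0, c@B1, d@B1}   OUT={b@B0, c@B1, d@B1}
  B1:   IN={b@B0, c@B1, d@B1}   OUT={b@B0, c@B1, d@B1}
  B2:   IN={b@B0, c@B1, d@B1}   OUT={b@B2, c@B1, d@B1}
  B3:   IN={b@B2, c@B1, d@B1}   OUT={b@B2, c@B1, d@B3}

Merge at B1: IN[B1] = OUT[B0] = {b@B0, c@B1, d@B1}
Applying B1's transfer function to that IN value gives OUT[B1] (row B1 above).

Answer: {b@B0, c@B1, d@B1}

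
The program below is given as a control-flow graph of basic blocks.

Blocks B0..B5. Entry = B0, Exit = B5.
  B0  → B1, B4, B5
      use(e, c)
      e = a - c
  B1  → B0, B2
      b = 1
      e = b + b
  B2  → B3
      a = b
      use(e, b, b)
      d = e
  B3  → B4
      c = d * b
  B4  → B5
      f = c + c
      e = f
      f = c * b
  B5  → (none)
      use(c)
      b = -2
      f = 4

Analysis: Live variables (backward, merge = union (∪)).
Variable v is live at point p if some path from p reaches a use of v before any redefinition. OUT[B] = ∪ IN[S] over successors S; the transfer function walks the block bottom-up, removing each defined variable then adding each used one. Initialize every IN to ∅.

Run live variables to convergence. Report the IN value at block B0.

Per-block solution:
  B0:  IN={a, b, c, e}  OUT={a, b, c}
  B1:  IN={a, c}  OUT={a, b, c, e}
  B2:  IN={b, e}  OUT={b, d}
  B3:  IN={b, d}  OUT={b, c}
  B4:  IN={b, c}  OUT={c}
  B5:  IN={c}  OUT={}

Merge at B0: OUT[B0] = IN[B1] ⊔ IN[B4] ⊔ IN[B5] = {a, b, c}
Applying B0's transfer function to that OUT value gives IN[B0] (row B0 above).

Answer: {a, b, c, e}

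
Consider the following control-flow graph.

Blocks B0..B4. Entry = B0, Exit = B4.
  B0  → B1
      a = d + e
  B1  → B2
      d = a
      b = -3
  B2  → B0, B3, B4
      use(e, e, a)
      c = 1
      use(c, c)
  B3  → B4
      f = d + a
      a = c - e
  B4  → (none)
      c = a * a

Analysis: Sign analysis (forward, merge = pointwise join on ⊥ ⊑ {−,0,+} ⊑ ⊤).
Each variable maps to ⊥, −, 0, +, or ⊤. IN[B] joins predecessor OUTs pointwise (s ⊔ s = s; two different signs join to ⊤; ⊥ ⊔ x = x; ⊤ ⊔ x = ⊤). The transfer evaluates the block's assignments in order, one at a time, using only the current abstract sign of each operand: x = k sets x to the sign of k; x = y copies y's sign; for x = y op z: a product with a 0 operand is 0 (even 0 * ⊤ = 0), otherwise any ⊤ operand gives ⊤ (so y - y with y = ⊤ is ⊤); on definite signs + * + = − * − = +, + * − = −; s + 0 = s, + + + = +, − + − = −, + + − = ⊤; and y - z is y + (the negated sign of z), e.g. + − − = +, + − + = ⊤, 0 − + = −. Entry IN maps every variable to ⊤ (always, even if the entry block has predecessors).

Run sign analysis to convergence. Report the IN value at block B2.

Converged values:
  B0: | IN=(all ⊤) | OUT=(all ⊤)
  B1: | IN=(all ⊤) | OUT={b:-; rest ⊤}
  B2: | IN={b:-; rest ⊤} | OUT={b:-, c:+; rest ⊤}
  B3: | IN={b:-, c:+; rest ⊤} | OUT={b:-, c:+; rest ⊤}
  B4: | IN={b:-, c:+; rest ⊤} | OUT={b:-; rest ⊤}

Merge at B2: IN[B2] = OUT[B1] = {a: ⊤, b: -, c: ⊤, d: ⊤, e: ⊤, f: ⊤}

Answer: {a: ⊤, b: -, c: ⊤, d: ⊤, e: ⊤, f: ⊤}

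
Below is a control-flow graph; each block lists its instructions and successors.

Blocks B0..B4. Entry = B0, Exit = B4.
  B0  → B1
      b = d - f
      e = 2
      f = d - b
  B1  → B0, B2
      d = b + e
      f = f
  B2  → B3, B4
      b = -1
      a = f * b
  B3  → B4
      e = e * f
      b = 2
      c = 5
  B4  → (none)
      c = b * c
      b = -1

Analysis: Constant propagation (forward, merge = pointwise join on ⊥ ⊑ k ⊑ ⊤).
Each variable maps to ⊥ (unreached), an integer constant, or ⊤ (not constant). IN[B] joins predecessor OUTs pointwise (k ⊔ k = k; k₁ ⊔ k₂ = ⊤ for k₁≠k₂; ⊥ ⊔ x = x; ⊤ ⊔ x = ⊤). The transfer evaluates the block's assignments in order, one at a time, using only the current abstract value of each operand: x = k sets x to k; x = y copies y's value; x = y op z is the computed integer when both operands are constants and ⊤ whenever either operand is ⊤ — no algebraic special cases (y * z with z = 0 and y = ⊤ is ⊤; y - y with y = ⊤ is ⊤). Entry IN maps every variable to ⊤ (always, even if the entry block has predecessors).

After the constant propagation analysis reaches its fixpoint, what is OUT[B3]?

Answer: {a: ⊤, b: 2, c: 5, d: ⊤, e: ⊤, f: ⊤}

Working:
Fixpoint table:
  B0:   IN=(all ⊤)   OUT={e:2; rest ⊤}
  B1:   IN={e:2; rest ⊤}   OUT={e:2; rest ⊤}
  B2:   IN={e:2; rest ⊤}   OUT={b:-1, e:2; rest ⊤}
  B3:   IN={b:-1, e:2; rest ⊤}   OUT={b:2, c:5; rest ⊤}
  B4:   IN=(all ⊤)   OUT={b:-1; rest ⊤}

Merge at B3: IN[B3] = OUT[B2] = {a: ⊤, b: -1, c: ⊤, d: ⊤, e: 2, f: ⊤}
Applying B3's transfer function to that IN value gives OUT[B3] (row B3 above).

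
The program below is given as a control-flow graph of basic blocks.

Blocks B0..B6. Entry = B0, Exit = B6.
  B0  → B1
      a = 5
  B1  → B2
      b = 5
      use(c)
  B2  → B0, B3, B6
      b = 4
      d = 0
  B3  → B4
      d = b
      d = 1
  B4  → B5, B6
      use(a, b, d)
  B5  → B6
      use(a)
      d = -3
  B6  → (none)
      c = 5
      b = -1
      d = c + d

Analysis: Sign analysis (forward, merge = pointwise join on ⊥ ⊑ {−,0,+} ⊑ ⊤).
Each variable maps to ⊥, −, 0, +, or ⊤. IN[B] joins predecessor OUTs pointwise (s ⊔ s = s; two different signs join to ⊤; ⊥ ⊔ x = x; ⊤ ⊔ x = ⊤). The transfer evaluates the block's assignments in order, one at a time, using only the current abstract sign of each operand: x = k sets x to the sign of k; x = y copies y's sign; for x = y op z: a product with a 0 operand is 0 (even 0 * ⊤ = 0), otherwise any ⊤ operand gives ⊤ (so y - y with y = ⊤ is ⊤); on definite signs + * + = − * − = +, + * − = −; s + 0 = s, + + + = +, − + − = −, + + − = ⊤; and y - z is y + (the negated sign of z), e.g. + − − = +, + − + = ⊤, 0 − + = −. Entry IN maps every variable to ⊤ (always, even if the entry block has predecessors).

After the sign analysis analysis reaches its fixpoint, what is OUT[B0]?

Converged values:
  B0: | IN=(all ⊤) | OUT={a:+; rest ⊤}
  B1: | IN={a:+; rest ⊤} | OUT={a:+, b:+; rest ⊤}
  B2: | IN={a:+, b:+; rest ⊤} | OUT={a:+, b:+, d:0; rest ⊤}
  B3: | IN={a:+, b:+, d:0; rest ⊤} | OUT={a:+, b:+, d:+; rest ⊤}
  B4: | IN={a:+, b:+, d:+; rest ⊤} | OUT={a:+, b:+, d:+; rest ⊤}
  B5: | IN={a:+, b:+, d:+; rest ⊤} | OUT={a:+, b:+, d:-; rest ⊤}
  B6: | IN={a:+, b:+; rest ⊤} | OUT={a:+, b:-, c:+; rest ⊤}

Merge at B0 (entry node, so the boundary value (all ⊤) is joined with the incoming edge(s)): IN[B0] = (all ⊤) ⊔ OUT[B2] = {a: ⊤, b: ⊤, c: ⊤, d: ⊤, e: ⊤, f: ⊤}
Applying B0's transfer function to that IN value gives OUT[B0] (row B0 above).

Answer: {a: +, b: ⊤, c: ⊤, d: ⊤, e: ⊤, f: ⊤}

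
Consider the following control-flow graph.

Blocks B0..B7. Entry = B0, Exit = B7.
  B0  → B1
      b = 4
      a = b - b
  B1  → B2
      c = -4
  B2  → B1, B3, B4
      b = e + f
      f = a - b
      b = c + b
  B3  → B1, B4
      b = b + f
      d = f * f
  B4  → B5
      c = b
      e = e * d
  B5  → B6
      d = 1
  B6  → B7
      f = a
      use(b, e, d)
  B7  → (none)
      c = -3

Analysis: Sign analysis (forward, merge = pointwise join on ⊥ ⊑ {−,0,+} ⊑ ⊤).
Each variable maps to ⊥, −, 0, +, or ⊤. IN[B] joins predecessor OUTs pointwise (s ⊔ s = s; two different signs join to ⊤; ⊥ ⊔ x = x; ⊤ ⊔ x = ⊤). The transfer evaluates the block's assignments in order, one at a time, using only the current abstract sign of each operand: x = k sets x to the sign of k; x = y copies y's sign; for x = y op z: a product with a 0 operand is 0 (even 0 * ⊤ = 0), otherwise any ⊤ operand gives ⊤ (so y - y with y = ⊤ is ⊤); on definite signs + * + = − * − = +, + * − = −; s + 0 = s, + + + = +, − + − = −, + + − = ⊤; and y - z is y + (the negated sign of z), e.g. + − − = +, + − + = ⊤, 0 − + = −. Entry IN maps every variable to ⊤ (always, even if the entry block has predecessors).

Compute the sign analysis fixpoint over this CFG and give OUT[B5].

Converged values:
  B0: | IN=(all ⊤) | OUT={b:+; rest ⊤}
  B1: | IN=(all ⊤) | OUT={c:-; rest ⊤}
  B2: | IN={c:-; rest ⊤} | OUT={c:-; rest ⊤}
  B3: | IN={c:-; rest ⊤} | OUT={c:-; rest ⊤}
  B4: | IN={c:-; rest ⊤} | OUT=(all ⊤)
  B5: | IN=(all ⊤) | OUT={d:+; rest ⊤}
  B6: | IN={d:+; rest ⊤} | OUT={d:+; rest ⊤}
  B7: | IN={d:+; rest ⊤} | OUT={c:-, d:+; rest ⊤}

Merge at B5: IN[B5] = OUT[B4] = {a: ⊤, b: ⊤, c: ⊤, d: ⊤, e: ⊤, f: ⊤}
Applying B5's transfer function to that IN value gives OUT[B5] (row B5 above).

Answer: {a: ⊤, b: ⊤, c: ⊤, d: +, e: ⊤, f: ⊤}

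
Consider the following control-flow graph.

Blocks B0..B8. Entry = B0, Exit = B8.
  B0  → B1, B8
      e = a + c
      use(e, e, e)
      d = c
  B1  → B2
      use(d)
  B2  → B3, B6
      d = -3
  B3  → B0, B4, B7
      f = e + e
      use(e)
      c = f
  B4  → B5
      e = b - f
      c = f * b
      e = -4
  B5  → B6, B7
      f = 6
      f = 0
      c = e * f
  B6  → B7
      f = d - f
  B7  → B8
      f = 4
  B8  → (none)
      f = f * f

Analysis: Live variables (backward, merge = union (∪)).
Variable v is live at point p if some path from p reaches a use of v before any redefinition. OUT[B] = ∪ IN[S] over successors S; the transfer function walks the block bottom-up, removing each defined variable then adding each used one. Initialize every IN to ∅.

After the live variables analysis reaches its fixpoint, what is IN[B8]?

Answer: {f}

Working:
Fixpoint table:
  B0:   IN={a, b, c, f}   OUT={a, b, d, e, f}
  B1:   IN={a, b, d, e, f}   OUT={a, b, e, f}
  B2:   IN={a, b, e, f}   OUT={a, b, d, e, f}
  B3:   IN={a, b, d, e}   OUT={a, b, c, d, f}
  B4:   IN={b, d, f}   OUT={d, e}
  B5:   IN={d, e}   OUT={d, f}
  B6:   IN={d, f}   OUT={}
  B7:   IN={}   OUT={f}
  B8:   IN={f}   OUT={}

B8 is the boundary node: OUT[B8] = {}
Applying B8's transfer function to that OUT value gives IN[B8] (row B8 above).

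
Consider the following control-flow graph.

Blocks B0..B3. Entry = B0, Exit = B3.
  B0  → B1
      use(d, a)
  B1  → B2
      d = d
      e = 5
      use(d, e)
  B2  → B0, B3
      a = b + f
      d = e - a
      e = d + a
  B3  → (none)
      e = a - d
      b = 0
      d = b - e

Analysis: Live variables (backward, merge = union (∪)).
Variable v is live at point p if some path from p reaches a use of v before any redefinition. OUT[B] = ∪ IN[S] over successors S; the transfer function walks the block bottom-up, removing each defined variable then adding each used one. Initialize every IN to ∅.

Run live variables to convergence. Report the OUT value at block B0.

Answer: {b, d, f}

Derivation:
Converged values:
  B0:   IN={a, b, d, f}   OUT={b, d, f}
  B1:   IN={b, d, f}   OUT={b, e, f}
  B2:   IN={b, e, f}   OUT={a, b, d, f}
  B3:   IN={a, d}   OUT={}

Merge at B0: OUT[B0] = IN[B1] = {b, d, f}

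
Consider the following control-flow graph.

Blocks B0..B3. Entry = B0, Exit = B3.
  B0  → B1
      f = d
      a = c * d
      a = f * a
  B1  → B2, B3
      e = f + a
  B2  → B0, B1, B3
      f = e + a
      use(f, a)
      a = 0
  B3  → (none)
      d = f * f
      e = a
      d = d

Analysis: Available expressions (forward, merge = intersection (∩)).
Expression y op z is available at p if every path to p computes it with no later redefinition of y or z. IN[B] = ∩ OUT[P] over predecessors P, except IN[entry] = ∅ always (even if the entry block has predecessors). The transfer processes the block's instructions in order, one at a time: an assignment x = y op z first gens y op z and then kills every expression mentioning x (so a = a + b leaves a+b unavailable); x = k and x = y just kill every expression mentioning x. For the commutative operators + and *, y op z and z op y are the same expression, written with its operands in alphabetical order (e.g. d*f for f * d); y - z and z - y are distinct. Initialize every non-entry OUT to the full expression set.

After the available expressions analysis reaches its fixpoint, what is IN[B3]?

Answer: {c*d}

Working:
Per-block solution:
  B0:  IN={}  OUT={c*d}
  B1:  IN={c*d}  OUT={a+f, c*d}
  B2:  IN={a+f, c*d}  OUT={c*d}
  B3:  IN={c*d}  OUT={f*f}

Merge at B3: IN[B3] = OUT[B1] ∩ OUT[B2] = {c*d}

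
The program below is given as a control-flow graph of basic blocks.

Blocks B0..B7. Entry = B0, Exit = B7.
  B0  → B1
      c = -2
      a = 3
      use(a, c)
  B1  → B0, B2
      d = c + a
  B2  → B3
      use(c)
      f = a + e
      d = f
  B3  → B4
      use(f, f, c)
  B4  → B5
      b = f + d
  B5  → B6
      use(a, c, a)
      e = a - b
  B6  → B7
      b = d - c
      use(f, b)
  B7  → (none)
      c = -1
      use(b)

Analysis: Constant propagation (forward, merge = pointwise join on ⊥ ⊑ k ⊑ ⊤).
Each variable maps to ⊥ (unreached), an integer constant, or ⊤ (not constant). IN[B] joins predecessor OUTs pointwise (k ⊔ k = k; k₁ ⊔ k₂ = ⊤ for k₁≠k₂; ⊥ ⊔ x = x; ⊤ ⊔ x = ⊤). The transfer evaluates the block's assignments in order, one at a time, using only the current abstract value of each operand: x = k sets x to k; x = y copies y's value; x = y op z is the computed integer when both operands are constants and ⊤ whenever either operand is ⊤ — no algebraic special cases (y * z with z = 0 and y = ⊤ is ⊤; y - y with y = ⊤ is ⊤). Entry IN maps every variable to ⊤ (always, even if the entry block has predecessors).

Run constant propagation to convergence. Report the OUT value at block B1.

Fixpoint table:
  B0:   IN=(all ⊤)   OUT={a:3, c:-2; rest ⊤}
  B1:   IN={a:3, c:-2; rest ⊤}   OUT={a:3, c:-2, d:1; rest ⊤}
  B2:   IN={a:3, c:-2, d:1; rest ⊤}   OUT={a:3, c:-2; rest ⊤}
  B3:   IN={a:3, c:-2; rest ⊤}   OUT={a:3, c:-2; rest ⊤}
  B4:   IN={a:3, c:-2; rest ⊤}   OUT={a:3, c:-2; rest ⊤}
  B5:   IN={a:3, c:-2; rest ⊤}   OUT={a:3, c:-2; rest ⊤}
  B6:   IN={a:3, c:-2; rest ⊤}   OUT={a:3, c:-2; rest ⊤}
  B7:   IN={a:3, c:-2; rest ⊤}   OUT={a:3, c:-1; rest ⊤}

Merge at B1: IN[B1] = OUT[B0] = {a: 3, b: ⊤, c: -2, d: ⊤, e: ⊤, f: ⊤}
Applying B1's transfer function to that IN value gives OUT[B1] (row B1 above).

Answer: {a: 3, b: ⊤, c: -2, d: 1, e: ⊤, f: ⊤}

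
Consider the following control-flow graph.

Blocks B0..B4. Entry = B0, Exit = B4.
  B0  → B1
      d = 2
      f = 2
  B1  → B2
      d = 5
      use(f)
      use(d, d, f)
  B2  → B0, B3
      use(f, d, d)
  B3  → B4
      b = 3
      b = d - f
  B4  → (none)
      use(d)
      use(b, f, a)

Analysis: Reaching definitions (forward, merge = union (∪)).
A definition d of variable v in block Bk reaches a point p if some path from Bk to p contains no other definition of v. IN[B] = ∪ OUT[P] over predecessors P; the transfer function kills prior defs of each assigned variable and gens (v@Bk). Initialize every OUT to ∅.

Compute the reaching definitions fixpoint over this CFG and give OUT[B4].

Answer: {b@B3, d@B1, f@B0}

Trace:
Per-block solution:
  B0:  IN={d@B1, f@B0}  OUT={d@B0, f@B0}
  B1:  IN={d@B0, f@B0}  OUT={d@B1, f@B0}
  B2:  IN={d@B1, f@B0}  OUT={d@B1, f@B0}
  B3:  IN={d@B1, f@B0}  OUT={b@B3, d@B1, f@B0}
  B4:  IN={b@B3, d@B1, f@B0}  OUT={b@B3, d@B1, f@B0}

Merge at B4: IN[B4] = OUT[B3] = {b@B3, d@B1, f@B0}
Applying B4's transfer function to that IN value gives OUT[B4] (row B4 above).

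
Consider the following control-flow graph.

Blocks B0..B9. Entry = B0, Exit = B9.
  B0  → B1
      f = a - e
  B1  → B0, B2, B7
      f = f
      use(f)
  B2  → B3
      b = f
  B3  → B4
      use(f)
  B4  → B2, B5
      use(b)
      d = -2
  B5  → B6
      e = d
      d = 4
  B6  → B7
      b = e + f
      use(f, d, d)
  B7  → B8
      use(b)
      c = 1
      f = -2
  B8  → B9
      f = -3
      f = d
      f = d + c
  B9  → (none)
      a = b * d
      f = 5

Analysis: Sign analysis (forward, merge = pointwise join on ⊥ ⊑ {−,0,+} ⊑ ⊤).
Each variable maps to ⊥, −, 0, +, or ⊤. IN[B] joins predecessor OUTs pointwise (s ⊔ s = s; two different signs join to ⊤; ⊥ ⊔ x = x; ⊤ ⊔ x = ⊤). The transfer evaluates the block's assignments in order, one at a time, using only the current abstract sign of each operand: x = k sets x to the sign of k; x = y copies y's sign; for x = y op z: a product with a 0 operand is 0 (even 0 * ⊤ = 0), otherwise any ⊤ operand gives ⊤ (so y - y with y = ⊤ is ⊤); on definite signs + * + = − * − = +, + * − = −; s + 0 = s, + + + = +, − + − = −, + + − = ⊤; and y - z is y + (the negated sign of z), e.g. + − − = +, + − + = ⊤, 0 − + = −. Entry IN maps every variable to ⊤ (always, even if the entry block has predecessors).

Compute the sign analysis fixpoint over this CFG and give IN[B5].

Answer: {a: ⊤, b: ⊤, c: ⊤, d: -, e: ⊤, f: ⊤}

Trace:
Converged values:
  B0:  IN=(all ⊤)  OUT=(all ⊤)
  B1:  IN=(all ⊤)  OUT=(all ⊤)
  B2:  IN=(all ⊤)  OUT=(all ⊤)
  B3:  IN=(all ⊤)  OUT=(all ⊤)
  B4:  IN=(all ⊤)  OUT={d:-; rest ⊤}
  B5:  IN={d:-; rest ⊤}  OUT={d:+, e:-; rest ⊤}
  B6:  IN={d:+, e:-; rest ⊤}  OUT={d:+, e:-; rest ⊤}
  B7:  IN=(all ⊤)  OUT={c:+, f:-; rest ⊤}
  B8:  IN={c:+, f:-; rest ⊤}  OUT={c:+; rest ⊤}
  B9:  IN={c:+; rest ⊤}  OUT={c:+, f:+; rest ⊤}

Merge at B5: IN[B5] = OUT[B4] = {a: ⊤, b: ⊤, c: ⊤, d: -, e: ⊤, f: ⊤}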